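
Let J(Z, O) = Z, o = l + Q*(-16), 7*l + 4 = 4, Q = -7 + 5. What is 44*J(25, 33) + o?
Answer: 1132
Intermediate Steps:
Q = -2
l = 0 (l = -4/7 + (1/7)*4 = -4/7 + 4/7 = 0)
o = 32 (o = 0 - 2*(-16) = 0 + 32 = 32)
44*J(25, 33) + o = 44*25 + 32 = 1100 + 32 = 1132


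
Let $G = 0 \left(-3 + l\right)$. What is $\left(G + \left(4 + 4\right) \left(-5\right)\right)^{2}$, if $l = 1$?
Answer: $1600$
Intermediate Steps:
$G = 0$ ($G = 0 \left(-3 + 1\right) = 0 \left(-2\right) = 0$)
$\left(G + \left(4 + 4\right) \left(-5\right)\right)^{2} = \left(0 + \left(4 + 4\right) \left(-5\right)\right)^{2} = \left(0 + 8 \left(-5\right)\right)^{2} = \left(0 - 40\right)^{2} = \left(-40\right)^{2} = 1600$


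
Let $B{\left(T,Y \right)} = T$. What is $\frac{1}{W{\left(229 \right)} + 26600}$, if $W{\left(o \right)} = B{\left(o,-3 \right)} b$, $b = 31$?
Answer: $\frac{1}{33699} \approx 2.9674 \cdot 10^{-5}$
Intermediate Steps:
$W{\left(o \right)} = 31 o$ ($W{\left(o \right)} = o 31 = 31 o$)
$\frac{1}{W{\left(229 \right)} + 26600} = \frac{1}{31 \cdot 229 + 26600} = \frac{1}{7099 + 26600} = \frac{1}{33699}$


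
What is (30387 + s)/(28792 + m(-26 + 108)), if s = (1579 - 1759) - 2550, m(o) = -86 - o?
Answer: 27657/28624 ≈ 0.96622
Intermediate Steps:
s = -2730 (s = -180 - 2550 = -2730)
(30387 + s)/(28792 + m(-26 + 108)) = (30387 - 2730)/(28792 + (-86 - (-26 + 108))) = 27657/(28792 + (-86 - 1*82)) = 27657/(28792 + (-86 - 82)) = 27657/(28792 - 168) = 27657/28624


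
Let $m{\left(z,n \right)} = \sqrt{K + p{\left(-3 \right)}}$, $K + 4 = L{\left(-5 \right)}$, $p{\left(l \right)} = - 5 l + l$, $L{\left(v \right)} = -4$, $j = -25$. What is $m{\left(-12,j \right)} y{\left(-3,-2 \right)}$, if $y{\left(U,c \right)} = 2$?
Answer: $4$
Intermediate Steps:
$p{\left(l \right)} = - 4 l$
$K = -8$ ($K = -4 - 4 = -8$)
$m{\left(z,n \right)} = 2$ ($m{\left(z,n \right)} = \sqrt{-8 - -12} = \sqrt{-8 + 12} = \sqrt{4} = 2$)
$m{\left(-12,j \right)} y{\left(-3,-2 \right)} = 2 \cdot 2 = 4$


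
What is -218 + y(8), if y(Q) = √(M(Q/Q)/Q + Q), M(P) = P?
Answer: -218 + √130/4 ≈ -215.15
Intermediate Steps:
y(Q) = √(Q + 1/Q) (y(Q) = √((Q/Q)/Q + Q) = √(1/Q + Q) = √(Q + 1/Q))
-218 + y(8) = -218 + √(8 + 1/8) = -218 + √(8 + ⅛) = -218 + √(65/8) = -218 + √130/4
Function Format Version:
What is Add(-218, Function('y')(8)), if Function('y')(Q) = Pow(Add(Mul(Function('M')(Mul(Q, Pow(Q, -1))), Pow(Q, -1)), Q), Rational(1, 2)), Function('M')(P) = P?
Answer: Add(-218, Mul(Rational(1, 4), Pow(130, Rational(1, 2)))) ≈ -215.15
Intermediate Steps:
Function('y')(Q) = Pow(Add(Q, Pow(Q, -1)), Rational(1, 2)) (Function('y')(Q) = Pow(Add(Mul(Mul(Q, Pow(Q, -1)), Pow(Q, -1)), Q), Rational(1, 2)) = Pow(Add(Mul(1, Pow(Q, -1)), Q), Rational(1, 2)) = Pow(Add(Pow(Q, -1), Q), Rational(1, 2)) = Pow(Add(Q, Pow(Q, -1)), Rational(1, 2)))
Add(-218, Function('y')(8)) = Add(-218, Pow(Add(8, Pow(8, -1)), Rational(1, 2))) = Add(-218, Pow(Add(8, Rational(1, 8)), Rational(1, 2))) = Add(-218, Pow(Rational(65, 8), Rational(1, 2))) = Add(-218, Mul(Rational(1, 4), Pow(130, Rational(1, 2))))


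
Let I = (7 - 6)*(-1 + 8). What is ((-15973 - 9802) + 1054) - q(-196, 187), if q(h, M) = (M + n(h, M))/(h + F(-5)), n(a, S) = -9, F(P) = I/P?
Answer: -24398737/987 ≈ -24720.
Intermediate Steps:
I = 7 (I = 1*7 = 7)
F(P) = 7/P
q(h, M) = (-9 + M)/(-7/5 + h) (q(h, M) = (M - 9)/(h + 7/(-5)) = (-9 + M)/(h + 7*(-⅕)) = (-9 + M)/(h - 7/5) = (-9 + M)/(-7/5 + h))
((-15973 - 9802) + 1054) - q(-196, 187) = ((-15973 - 9802) + 1054) - 5*(-9 + 187)/(-7 + 5*(-196)) = (-25775 + 1054) - 5*178/(-7 - 980) = -24721 - 5*178/(-987) = -24721 - 5*(-1)*178/987 = -24721 - 1*(-890/987) = -24721 + 890/987 = -24398737/987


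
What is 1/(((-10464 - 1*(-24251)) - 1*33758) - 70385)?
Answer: -1/90356 ≈ -1.1067e-5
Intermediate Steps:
1/(((-10464 - 1*(-24251)) - 1*33758) - 70385) = 1/(((-10464 + 24251) - 33758) - 70385) = 1/((13787 - 33758) - 70385) = 1/(-19971 - 70385) = 1/(-90356) = -1/90356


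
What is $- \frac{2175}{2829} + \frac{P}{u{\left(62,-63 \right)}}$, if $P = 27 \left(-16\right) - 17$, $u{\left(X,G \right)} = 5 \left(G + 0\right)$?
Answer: $\frac{195032}{297045} \approx 0.65657$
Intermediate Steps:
$u{\left(X,G \right)} = 5 G$
$P = -449$ ($P = -432 - 17 = -449$)
$- \frac{2175}{2829} + \frac{P}{u{\left(62,-63 \right)}} = - \frac{2175}{2829} - \frac{449}{5 \left(-63\right)} = \left(-2175\right) \frac{1}{2829} - \frac{449}{-315} = - \frac{725}{943} - - \frac{449}{315} = - \frac{725}{943} + \frac{449}{315} = \frac{195032}{297045}$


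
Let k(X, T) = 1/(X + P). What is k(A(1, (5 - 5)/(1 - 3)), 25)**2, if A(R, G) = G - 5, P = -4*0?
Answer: 1/25 ≈ 0.040000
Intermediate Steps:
P = 0
A(R, G) = -5 + G
k(X, T) = 1/X (k(X, T) = 1/(X + 0) = 1/X)
k(A(1, (5 - 5)/(1 - 3)), 25)**2 = (1/(-5 + (5 - 5)/(1 - 3)))**2 = (1/(-5 + 0/(-2)))**2 = (1/(-5 + 0*(-1/2)))**2 = (1/(-5 + 0))**2 = (1/(-5))**2 = (-1/5)**2 = 1/25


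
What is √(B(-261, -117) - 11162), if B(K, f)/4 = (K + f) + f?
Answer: I*√13142 ≈ 114.64*I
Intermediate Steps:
B(K, f) = 4*K + 8*f (B(K, f) = 4*((K + f) + f) = 4*(K + 2*f) = 4*K + 8*f)
√(B(-261, -117) - 11162) = √((4*(-261) + 8*(-117)) - 11162) = √((-1044 - 936) - 11162) = √(-1980 - 11162) = √(-13142) = I*√13142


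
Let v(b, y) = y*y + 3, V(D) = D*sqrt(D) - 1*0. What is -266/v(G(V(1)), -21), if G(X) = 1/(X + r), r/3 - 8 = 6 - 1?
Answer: -133/222 ≈ -0.59910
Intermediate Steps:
r = 39 (r = 24 + 3*(6 - 1) = 24 + 3*5 = 24 + 15 = 39)
V(D) = D**(3/2) (V(D) = D**(3/2) + 0 = D**(3/2))
G(X) = 1/(39 + X) (G(X) = 1/(X + 39) = 1/(39 + X))
v(b, y) = 3 + y**2 (v(b, y) = y**2 + 3 = 3 + y**2)
-266/v(G(V(1)), -21) = -266/(3 + (-21)**2) = -266/(3 + 441) = -266/444 = -266*1/444 = -133/222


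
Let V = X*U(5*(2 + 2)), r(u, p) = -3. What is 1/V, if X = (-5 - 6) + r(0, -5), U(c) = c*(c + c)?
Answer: -1/11200 ≈ -8.9286e-5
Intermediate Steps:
U(c) = 2*c² (U(c) = c*(2*c) = 2*c²)
X = -14 (X = (-5 - 6) - 3 = -11 - 3 = -14)
V = -11200 (V = -28*(5*(2 + 2))² = -28*(5*4)² = -28*20² = -28*400 = -14*800 = -11200)
1/V = 1/(-11200) = -1/11200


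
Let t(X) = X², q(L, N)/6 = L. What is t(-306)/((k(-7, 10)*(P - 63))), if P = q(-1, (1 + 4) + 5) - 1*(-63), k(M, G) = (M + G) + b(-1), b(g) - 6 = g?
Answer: -7803/4 ≈ -1950.8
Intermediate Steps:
b(g) = 6 + g
k(M, G) = 5 + G + M (k(M, G) = (M + G) + (6 - 1) = (G + M) + 5 = 5 + G + M)
q(L, N) = 6*L
P = 57 (P = 6*(-1) - 1*(-63) = -6 + 63 = 57)
t(-306)/((k(-7, 10)*(P - 63))) = (-306)²/(((5 + 10 - 7)*(57 - 63))) = 93636/((8*(-6))) = 93636/(-48) = 93636*(-1/48) = -7803/4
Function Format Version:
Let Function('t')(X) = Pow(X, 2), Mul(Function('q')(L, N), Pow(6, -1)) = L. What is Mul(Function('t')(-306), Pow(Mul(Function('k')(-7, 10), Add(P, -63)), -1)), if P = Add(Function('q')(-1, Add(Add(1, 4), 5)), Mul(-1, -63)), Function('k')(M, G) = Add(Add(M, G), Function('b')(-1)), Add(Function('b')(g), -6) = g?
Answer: Rational(-7803, 4) ≈ -1950.8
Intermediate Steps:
Function('b')(g) = Add(6, g)
Function('k')(M, G) = Add(5, G, M) (Function('k')(M, G) = Add(Add(M, G), Add(6, -1)) = Add(Add(G, M), 5) = Add(5, G, M))
Function('q')(L, N) = Mul(6, L)
P = 57 (P = Add(Mul(6, -1), Mul(-1, -63)) = Add(-6, 63) = 57)
Mul(Function('t')(-306), Pow(Mul(Function('k')(-7, 10), Add(P, -63)), -1)) = Mul(Pow(-306, 2), Pow(Mul(Add(5, 10, -7), Add(57, -63)), -1)) = Mul(93636, Pow(Mul(8, -6), -1)) = Mul(93636, Pow(-48, -1)) = Mul(93636, Rational(-1, 48)) = Rational(-7803, 4)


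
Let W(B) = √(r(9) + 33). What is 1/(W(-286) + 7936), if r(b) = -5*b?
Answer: 1984/15745027 - I*√3/31490054 ≈ 0.00012601 - 5.5003e-8*I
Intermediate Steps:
W(B) = 2*I*√3 (W(B) = √(-5*9 + 33) = √(-45 + 33) = √(-12) = 2*I*√3)
1/(W(-286) + 7936) = 1/(2*I*√3 + 7936) = 1/(7936 + 2*I*√3)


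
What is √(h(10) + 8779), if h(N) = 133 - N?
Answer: √8902 ≈ 94.350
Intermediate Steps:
√(h(10) + 8779) = √((133 - 1*10) + 8779) = √((133 - 10) + 8779) = √(123 + 8779) = √8902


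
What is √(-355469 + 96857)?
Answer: 2*I*√64653 ≈ 508.54*I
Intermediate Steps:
√(-355469 + 96857) = √(-258612) = 2*I*√64653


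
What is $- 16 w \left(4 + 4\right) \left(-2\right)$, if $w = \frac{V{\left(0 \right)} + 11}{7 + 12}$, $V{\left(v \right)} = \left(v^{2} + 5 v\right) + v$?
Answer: $\frac{2816}{19} \approx 148.21$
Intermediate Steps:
$V{\left(v \right)} = v^{2} + 6 v$
$w = \frac{11}{19}$ ($w = \frac{0 \left(6 + 0\right) + 11}{7 + 12} = \frac{0 \cdot 6 + 11}{19} = \left(0 + 11\right) \frac{1}{19} = 11 \cdot \frac{1}{19} = \frac{11}{19} \approx 0.57895$)
$- 16 w \left(4 + 4\right) \left(-2\right) = \left(-16\right) \frac{11}{19} \left(4 + 4\right) \left(-2\right) = - \frac{176 \cdot 8 \left(-2\right)}{19} = \left(- \frac{176}{19}\right) \left(-16\right) = \frac{2816}{19}$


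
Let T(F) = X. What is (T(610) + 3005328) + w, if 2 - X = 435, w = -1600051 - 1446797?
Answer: -41953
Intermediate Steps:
w = -3046848
X = -433 (X = 2 - 1*435 = 2 - 435 = -433)
T(F) = -433
(T(610) + 3005328) + w = (-433 + 3005328) - 3046848 = 3004895 - 3046848 = -41953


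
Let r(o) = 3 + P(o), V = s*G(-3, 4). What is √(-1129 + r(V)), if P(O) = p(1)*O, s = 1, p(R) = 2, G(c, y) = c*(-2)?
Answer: I*√1114 ≈ 33.377*I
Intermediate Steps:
G(c, y) = -2*c
V = 6 (V = 1*(-2*(-3)) = 1*6 = 6)
P(O) = 2*O
r(o) = 3 + 2*o
√(-1129 + r(V)) = √(-1129 + (3 + 2*6)) = √(-1129 + (3 + 12)) = √(-1129 + 15) = √(-1114) = I*√1114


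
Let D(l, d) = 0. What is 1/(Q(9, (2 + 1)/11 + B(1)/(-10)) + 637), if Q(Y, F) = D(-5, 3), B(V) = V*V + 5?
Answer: 1/637 ≈ 0.0015699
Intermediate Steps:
B(V) = 5 + V² (B(V) = V² + 5 = 5 + V²)
Q(Y, F) = 0
1/(Q(9, (2 + 1)/11 + B(1)/(-10)) + 637) = 1/(0 + 637) = 1/637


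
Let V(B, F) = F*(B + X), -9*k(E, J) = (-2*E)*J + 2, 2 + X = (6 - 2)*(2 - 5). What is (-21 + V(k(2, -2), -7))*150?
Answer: 38150/3 ≈ 12717.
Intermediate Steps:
X = -14 (X = -2 + (6 - 2)*(2 - 5) = -2 + 4*(-3) = -2 - 12 = -14)
k(E, J) = -2/9 + 2*E*J/9 (k(E, J) = -((-2*E)*J + 2)/9 = -(-2*E*J + 2)/9 = -(2 - 2*E*J)/9 = -2/9 + 2*E*J/9)
V(B, F) = F*(-14 + B) (V(B, F) = F*(B - 14) = F*(-14 + B))
(-21 + V(k(2, -2), -7))*150 = (-21 - 7*(-14 + (-2/9 + (2/9)*2*(-2))))*150 = (-21 - 7*(-14 + (-2/9 - 8/9)))*150 = (-21 - 7*(-14 - 10/9))*150 = (-21 - 7*(-136/9))*150 = (-21 + 952/9)*150 = (763/9)*150 = 38150/3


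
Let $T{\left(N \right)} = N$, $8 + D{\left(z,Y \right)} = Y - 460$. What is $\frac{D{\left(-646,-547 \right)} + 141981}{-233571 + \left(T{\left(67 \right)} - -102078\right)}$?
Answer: $- \frac{70483}{65713} \approx -1.0726$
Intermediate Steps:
$D{\left(z,Y \right)} = -468 + Y$ ($D{\left(z,Y \right)} = -8 + \left(Y - 460\right) = -8 + \left(-460 + Y\right) = -468 + Y$)
$\frac{D{\left(-646,-547 \right)} + 141981}{-233571 + \left(T{\left(67 \right)} - -102078\right)} = \frac{\left(-468 - 547\right) + 141981}{-233571 + \left(67 - -102078\right)} = \frac{-1015 + 141981}{-233571 + \left(67 + 102078\right)} = \frac{140966}{-233571 + 102145} = \frac{140966}{-131426} = 140966 \left(- \frac{1}{131426}\right) = - \frac{70483}{65713}$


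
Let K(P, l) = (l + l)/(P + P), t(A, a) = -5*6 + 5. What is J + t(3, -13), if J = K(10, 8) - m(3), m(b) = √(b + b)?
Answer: -121/5 - √6 ≈ -26.649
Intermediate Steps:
t(A, a) = -25 (t(A, a) = -30 + 5 = -25)
K(P, l) = l/P (K(P, l) = (2*l)/((2*P)) = (2*l)*(1/(2*P)) = l/P)
m(b) = √2*√b (m(b) = √(2*b) = √2*√b)
J = ⅘ - √6 (J = 8/10 - √2*√3 = 8*(⅒) - √6 = ⅘ - √6 ≈ -1.6495)
J + t(3, -13) = (⅘ - √6) - 25 = -121/5 - √6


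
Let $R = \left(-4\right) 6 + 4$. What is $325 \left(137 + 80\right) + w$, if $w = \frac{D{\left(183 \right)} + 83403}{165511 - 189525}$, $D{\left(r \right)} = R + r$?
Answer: $\frac{846751892}{12007} \approx 70522.0$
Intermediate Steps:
$R = -20$ ($R = -24 + 4 = -20$)
$D{\left(r \right)} = -20 + r$
$w = - \frac{41783}{12007}$ ($w = \frac{\left(-20 + 183\right) + 83403}{165511 - 189525} = \frac{163 + 83403}{-24014} = 83566 \left(- \frac{1}{24014}\right) = - \frac{41783}{12007} \approx -3.4799$)
$325 \left(137 + 80\right) + w = 325 \left(137 + 80\right) - \frac{41783}{12007} = 325 \cdot 217 - \frac{41783}{12007} = 70525 - \frac{41783}{12007} = \frac{846751892}{12007}$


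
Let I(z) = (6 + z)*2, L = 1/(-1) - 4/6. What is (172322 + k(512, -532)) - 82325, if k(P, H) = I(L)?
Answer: 270017/3 ≈ 90006.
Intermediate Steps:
L = -5/3 (L = 1*(-1) - 4*⅙ = -1 - ⅔ = -5/3 ≈ -1.6667)
I(z) = 12 + 2*z
k(P, H) = 26/3 (k(P, H) = 12 + 2*(-5/3) = 12 - 10/3 = 26/3)
(172322 + k(512, -532)) - 82325 = (172322 + 26/3) - 82325 = 516992/3 - 82325 = 270017/3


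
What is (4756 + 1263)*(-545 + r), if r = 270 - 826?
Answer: -6626919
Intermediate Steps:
r = -556
(4756 + 1263)*(-545 + r) = (4756 + 1263)*(-545 - 556) = 6019*(-1101) = -6626919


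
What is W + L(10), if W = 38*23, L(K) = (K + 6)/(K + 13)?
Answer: 20118/23 ≈ 874.70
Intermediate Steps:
L(K) = (6 + K)/(13 + K)
W = 874
W + L(10) = 874 + (6 + 10)/(13 + 10) = 874 + 16/23 = 20118/23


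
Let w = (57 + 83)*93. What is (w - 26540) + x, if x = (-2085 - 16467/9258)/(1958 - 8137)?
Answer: -257798247081/19068394 ≈ -13520.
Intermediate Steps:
w = 13020 (w = 140*93 = 13020)
x = 6439799/19068394 (x = (-2085 - 16467*1/9258)/(-6179) = (-2085 - 5489/3086)*(-1/6179) = -6439799/3086*(-1/6179) = 6439799/19068394 ≈ 0.33772)
(w - 26540) + x = (13020 - 26540) + 6439799/19068394 = -13520 + 6439799/19068394 = -257798247081/19068394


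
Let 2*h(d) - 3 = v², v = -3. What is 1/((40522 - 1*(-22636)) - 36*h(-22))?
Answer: 1/62942 ≈ 1.5888e-5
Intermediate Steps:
h(d) = 6 (h(d) = 3/2 + (½)*(-3)² = 3/2 + (½)*9 = 3/2 + 9/2 = 6)
1/((40522 - 1*(-22636)) - 36*h(-22)) = 1/((40522 - 1*(-22636)) - 36*6) = 1/((40522 + 22636) - 216) = 1/(63158 - 216) = 1/62942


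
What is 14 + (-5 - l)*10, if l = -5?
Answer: 14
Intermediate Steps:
14 + (-5 - l)*10 = 14 + (-5 - 1*(-5))*10 = 14 + (-5 + 5)*10 = 14 + 0*10 = 14 + 0 = 14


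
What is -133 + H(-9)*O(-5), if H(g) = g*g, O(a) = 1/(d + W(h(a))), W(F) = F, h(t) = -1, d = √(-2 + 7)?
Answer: -451/4 + 81*√5/4 ≈ -67.470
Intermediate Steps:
d = √5 ≈ 2.2361
O(a) = 1/(-1 + √5) (O(a) = 1/(√5 - 1) = 1/(-1 + √5))
H(g) = g²
-133 + H(-9)*O(-5) = -133 + (-9)²*(¼ + √5/4) = -133 + 81*(¼ + √5/4) = -133 + (81/4 + 81*√5/4) = -451/4 + 81*√5/4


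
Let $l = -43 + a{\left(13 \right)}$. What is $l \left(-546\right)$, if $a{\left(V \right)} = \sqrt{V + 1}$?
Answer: $23478 - 546 \sqrt{14} \approx 21435.0$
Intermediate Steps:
$a{\left(V \right)} = \sqrt{1 + V}$
$l = -43 + \sqrt{14}$ ($l = -43 + \sqrt{1 + 13} = -43 + \sqrt{14} \approx -39.258$)
$l \left(-546\right) = \left(-43 + \sqrt{14}\right) \left(-546\right) = 23478 - 546 \sqrt{14}$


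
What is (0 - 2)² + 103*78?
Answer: 8038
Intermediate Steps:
(0 - 2)² + 103*78 = (-2)² + 8034 = 4 + 8034 = 8038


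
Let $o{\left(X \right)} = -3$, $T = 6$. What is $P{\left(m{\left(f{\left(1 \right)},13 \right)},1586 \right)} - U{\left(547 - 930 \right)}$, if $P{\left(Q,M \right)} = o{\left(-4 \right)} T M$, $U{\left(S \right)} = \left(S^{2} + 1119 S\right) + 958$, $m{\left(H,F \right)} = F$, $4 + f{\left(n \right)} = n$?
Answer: $252382$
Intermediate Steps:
$f{\left(n \right)} = -4 + n$
$U{\left(S \right)} = 958 + S^{2} + 1119 S$
$P{\left(Q,M \right)} = - 18 M$ ($P{\left(Q,M \right)} = \left(-3\right) 6 M = - 18 M$)
$P{\left(m{\left(f{\left(1 \right)},13 \right)},1586 \right)} - U{\left(547 - 930 \right)} = \left(-18\right) 1586 - \left(958 + \left(547 - 930\right)^{2} + 1119 \left(547 - 930\right)\right) = -28548 - \left(958 + \left(-383\right)^{2} + 1119 \left(-383\right)\right) = -28548 - \left(958 + 146689 - 428577\right) = -28548 - -280930 = -28548 + 280930 = 252382$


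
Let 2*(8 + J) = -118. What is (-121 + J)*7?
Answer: -1316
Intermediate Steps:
J = -67 (J = -8 + (½)*(-118) = -8 - 59 = -67)
(-121 + J)*7 = (-121 - 67)*7 = -188*7 = -1316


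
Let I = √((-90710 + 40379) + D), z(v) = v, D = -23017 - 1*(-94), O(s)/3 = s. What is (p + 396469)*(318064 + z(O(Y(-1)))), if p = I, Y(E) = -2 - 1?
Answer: 126098947795 + 318055*I*√73254 ≈ 1.261e+11 + 8.6083e+7*I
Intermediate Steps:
Y(E) = -3
O(s) = 3*s
D = -22923 (D = -23017 + 94 = -22923)
I = I*√73254 (I = √((-90710 + 40379) - 22923) = √(-50331 - 22923) = √(-73254) = I*√73254 ≈ 270.65*I)
p = I*√73254 ≈ 270.65*I
(p + 396469)*(318064 + z(O(Y(-1)))) = (I*√73254 + 396469)*(318064 + 3*(-3)) = (396469 + I*√73254)*(318064 - 9) = (396469 + I*√73254)*318055 = 126098947795 + 318055*I*√73254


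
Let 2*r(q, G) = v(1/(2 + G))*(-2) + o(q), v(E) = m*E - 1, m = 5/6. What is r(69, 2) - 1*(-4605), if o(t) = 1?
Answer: 110551/24 ≈ 4606.3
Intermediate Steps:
m = ⅚ (m = 5*(⅙) = ⅚ ≈ 0.83333)
v(E) = -1 + 5*E/6 (v(E) = 5*E/6 - 1 = -1 + 5*E/6)
r(q, G) = 3/2 - 5/(6*(2 + G)) (r(q, G) = ((-1 + 5/(6*(2 + G)))*(-2) + 1)/2 = ((2 - 5/(3*(2 + G))) + 1)/2 = (3 - 5/(3*(2 + G)))/2 = 3/2 - 5/(6*(2 + G)))
r(69, 2) - 1*(-4605) = (13 + 9*2)/(6*(2 + 2)) - 1*(-4605) = (⅙)*(13 + 18)/4 + 4605 = (⅙)*(¼)*31 + 4605 = 31/24 + 4605 = 110551/24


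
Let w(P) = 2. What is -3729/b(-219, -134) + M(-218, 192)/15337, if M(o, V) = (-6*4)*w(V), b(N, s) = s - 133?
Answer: 19059619/1364993 ≈ 13.963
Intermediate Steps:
b(N, s) = -133 + s
M(o, V) = -48 (M(o, V) = -6*4*2 = -24*2 = -48)
-3729/b(-219, -134) + M(-218, 192)/15337 = -3729/(-133 - 134) - 48/15337 = -3729/(-267) - 48*1/15337 = -3729*(-1/267) - 48/15337 = 1243/89 - 48/15337 = 19059619/1364993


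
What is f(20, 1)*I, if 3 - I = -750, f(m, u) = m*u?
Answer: 15060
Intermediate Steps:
I = 753 (I = 3 - 1*(-750) = 3 + 750 = 753)
f(20, 1)*I = (20*1)*753 = 20*753 = 15060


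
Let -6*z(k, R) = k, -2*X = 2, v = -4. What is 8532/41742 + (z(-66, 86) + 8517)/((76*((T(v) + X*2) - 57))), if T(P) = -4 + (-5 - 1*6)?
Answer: -712944/543419 ≈ -1.3120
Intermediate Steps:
X = -1 (X = -1/2*2 = -1)
z(k, R) = -k/6
T(P) = -15 (T(P) = -4 + (-5 - 6) = -4 - 11 = -15)
8532/41742 + (z(-66, 86) + 8517)/((76*((T(v) + X*2) - 57))) = 8532/41742 + (-1/6*(-66) + 8517)/((76*((-15 - 1*2) - 57))) = 8532*(1/41742) + (11 + 8517)/((76*((-15 - 2) - 57))) = 158/773 + 8528/((76*(-17 - 57))) = 158/773 + 8528/((76*(-74))) = 158/773 + 8528/(-5624) = 158/773 + 8528*(-1/5624) = 158/773 - 1066/703 = -712944/543419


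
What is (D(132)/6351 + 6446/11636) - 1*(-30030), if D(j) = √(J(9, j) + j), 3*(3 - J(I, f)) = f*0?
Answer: 174717763/5818 + √15/2117 ≈ 30031.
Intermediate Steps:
J(I, f) = 3 (J(I, f) = 3 - f*0/3 = 3 - ⅓*0 = 3 + 0 = 3)
D(j) = √(3 + j)
(D(132)/6351 + 6446/11636) - 1*(-30030) = (√(3 + 132)/6351 + 6446/11636) - 1*(-30030) = (√135*(1/6351) + 6446*(1/11636)) + 30030 = ((3*√15)*(1/6351) + 3223/5818) + 30030 = (√15/2117 + 3223/5818) + 30030 = (3223/5818 + √15/2117) + 30030 = 174717763/5818 + √15/2117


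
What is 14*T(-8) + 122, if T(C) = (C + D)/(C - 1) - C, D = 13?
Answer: 2036/9 ≈ 226.22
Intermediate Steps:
T(C) = -C + (13 + C)/(-1 + C) (T(C) = (C + 13)/(C - 1) - C = (13 + C)/(-1 + C) - C = -C + (13 + C)/(-1 + C))
14*T(-8) + 122 = 14*((13 - 1*(-8)² + 2*(-8))/(-1 - 8)) + 122 = 14*((13 - 1*64 - 16)/(-9)) + 122 = 14*(-(13 - 64 - 16)/9) + 122 = 14*(-⅑*(-67)) + 122 = 14*(67/9) + 122 = 938/9 + 122 = 2036/9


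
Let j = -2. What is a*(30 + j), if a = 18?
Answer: 504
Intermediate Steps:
a*(30 + j) = 18*(30 - 2) = 18*28 = 504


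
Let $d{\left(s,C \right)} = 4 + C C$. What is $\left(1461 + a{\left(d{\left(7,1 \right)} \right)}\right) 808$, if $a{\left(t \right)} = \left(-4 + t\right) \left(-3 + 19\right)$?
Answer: $1193416$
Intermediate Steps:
$d{\left(s,C \right)} = 4 + C^{2}$
$a{\left(t \right)} = -64 + 16 t$ ($a{\left(t \right)} = \left(-4 + t\right) 16 = -64 + 16 t$)
$\left(1461 + a{\left(d{\left(7,1 \right)} \right)}\right) 808 = \left(1461 - \left(64 - 16 \left(4 + 1^{2}\right)\right)\right) 808 = \left(1461 - \left(64 - 16 \left(4 + 1\right)\right)\right) 808 = \left(1461 + \left(-64 + 16 \cdot 5\right)\right) 808 = \left(1461 + \left(-64 + 80\right)\right) 808 = \left(1461 + 16\right) 808 = 1477 \cdot 808 = 1193416$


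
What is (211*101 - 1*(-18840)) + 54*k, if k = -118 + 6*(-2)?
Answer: 33131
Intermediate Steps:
k = -130 (k = -118 - 12 = -130)
(211*101 - 1*(-18840)) + 54*k = (211*101 - 1*(-18840)) + 54*(-130) = (21311 + 18840) - 7020 = 40151 - 7020 = 33131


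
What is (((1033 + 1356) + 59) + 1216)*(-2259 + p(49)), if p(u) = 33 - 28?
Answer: -8258656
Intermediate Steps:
p(u) = 5
(((1033 + 1356) + 59) + 1216)*(-2259 + p(49)) = (((1033 + 1356) + 59) + 1216)*(-2259 + 5) = ((2389 + 59) + 1216)*(-2254) = (2448 + 1216)*(-2254) = 3664*(-2254) = -8258656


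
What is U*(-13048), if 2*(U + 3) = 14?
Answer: -52192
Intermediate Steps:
U = 4 (U = -3 + (1/2)*14 = -3 + 7 = 4)
U*(-13048) = 4*(-13048) = -52192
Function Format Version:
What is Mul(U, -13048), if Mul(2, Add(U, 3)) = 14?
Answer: -52192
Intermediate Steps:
U = 4 (U = Add(-3, Mul(Rational(1, 2), 14)) = Add(-3, 7) = 4)
Mul(U, -13048) = Mul(4, -13048) = -52192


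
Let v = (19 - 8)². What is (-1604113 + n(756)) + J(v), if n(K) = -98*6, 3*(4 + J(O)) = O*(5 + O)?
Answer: -1599623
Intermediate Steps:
v = 121 (v = 11² = 121)
J(O) = -4 + O*(5 + O)/3 (J(O) = -4 + (O*(5 + O))/3 = -4 + O*(5 + O)/3)
n(K) = -588
(-1604113 + n(756)) + J(v) = (-1604113 - 588) + (-4 + (⅓)*121² + (5/3)*121) = -1604701 + (-4 + (⅓)*14641 + 605/3) = -1604701 + (-4 + 14641/3 + 605/3) = -1604701 + 5078 = -1599623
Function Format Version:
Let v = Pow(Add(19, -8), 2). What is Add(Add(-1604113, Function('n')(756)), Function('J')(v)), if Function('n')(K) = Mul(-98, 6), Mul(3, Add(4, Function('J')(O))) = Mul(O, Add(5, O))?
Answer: -1599623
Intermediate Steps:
v = 121 (v = Pow(11, 2) = 121)
Function('J')(O) = Add(-4, Mul(Rational(1, 3), O, Add(5, O))) (Function('J')(O) = Add(-4, Mul(Rational(1, 3), Mul(O, Add(5, O)))) = Add(-4, Mul(Rational(1, 3), O, Add(5, O))))
Function('n')(K) = -588
Add(Add(-1604113, Function('n')(756)), Function('J')(v)) = Add(Add(-1604113, -588), Add(-4, Mul(Rational(1, 3), Pow(121, 2)), Mul(Rational(5, 3), 121))) = Add(-1604701, Add(-4, Mul(Rational(1, 3), 14641), Rational(605, 3))) = Add(-1604701, Add(-4, Rational(14641, 3), Rational(605, 3))) = Add(-1604701, 5078) = -1599623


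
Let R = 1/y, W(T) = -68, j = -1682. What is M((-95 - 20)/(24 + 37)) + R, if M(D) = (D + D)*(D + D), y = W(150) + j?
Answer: 92571279/6511750 ≈ 14.216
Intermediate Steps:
y = -1750 (y = -68 - 1682 = -1750)
M(D) = 4*D² (M(D) = (2*D)*(2*D) = 4*D²)
R = -1/1750 (R = 1/(-1750) = -1/1750 ≈ -0.00057143)
M((-95 - 20)/(24 + 37)) + R = 4*((-95 - 20)/(24 + 37))² - 1/1750 = 4*(-115/61)² - 1/1750 = 4*(13225/3721) - 1/1750 = 52900/3721 - 1/1750 = 92571279/6511750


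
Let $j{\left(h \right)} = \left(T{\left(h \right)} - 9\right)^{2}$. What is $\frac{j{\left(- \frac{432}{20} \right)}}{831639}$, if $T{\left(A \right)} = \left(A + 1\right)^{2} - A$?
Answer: $\frac{119333776}{519774375} \approx 0.22959$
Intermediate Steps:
$T{\left(A \right)} = \left(1 + A\right)^{2} - A$
$j{\left(h \right)} = \left(-9 + \left(1 + h\right)^{2} - h\right)^{2}$ ($j{\left(h \right)} = \left(\left(\left(1 + h\right)^{2} - h\right) - 9\right)^{2} = \left(-9 + \left(1 + h\right)^{2} - h\right)^{2}$)
$\frac{j{\left(- \frac{432}{20} \right)}}{831639} = \frac{\left(9 - \frac{432}{20} - \left(1 - \frac{432}{20}\right)^{2}\right)^{2}}{831639} = \left(9 - \frac{108}{5} - \left(1 - \frac{108}{5}\right)^{2}\right)^{2} \cdot \frac{1}{831639} = \left(9 - \frac{108}{5} - \left(- \frac{103}{5}\right)^{2}\right)^{2} \cdot \frac{1}{831639} = \left(9 - \frac{108}{5} - \frac{10609}{25}\right)^{2} \cdot \frac{1}{831639} = \left(- \frac{10924}{25}\right)^{2} \cdot \frac{1}{831639} = \frac{119333776}{625} \cdot \frac{1}{831639} = \frac{119333776}{519774375}$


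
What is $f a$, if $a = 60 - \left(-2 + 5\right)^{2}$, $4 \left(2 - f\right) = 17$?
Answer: $- \frac{459}{4} \approx -114.75$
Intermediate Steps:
$f = - \frac{9}{4}$ ($f = 2 - \frac{17}{4} = - \frac{9}{4} \approx -2.25$)
$a = 51$ ($a = 60 - 3^{2} = 60 - 9 = 51$)
$f a = \left(- \frac{9}{4}\right) 51 = - \frac{459}{4}$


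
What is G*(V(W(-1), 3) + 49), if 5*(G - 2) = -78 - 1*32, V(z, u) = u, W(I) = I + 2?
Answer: -1040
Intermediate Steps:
W(I) = 2 + I
G = -20 (G = 2 + (-78 - 1*32)/5 = 2 + (-78 - 32)/5 = 2 + (⅕)*(-110) = 2 - 22 = -20)
G*(V(W(-1), 3) + 49) = -20*(3 + 49) = -20*52 = -1040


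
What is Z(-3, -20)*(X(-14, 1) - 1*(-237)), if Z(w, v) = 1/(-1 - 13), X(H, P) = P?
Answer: -17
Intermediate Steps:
Z(w, v) = -1/14 (Z(w, v) = 1/(-14) = -1/14)
Z(-3, -20)*(X(-14, 1) - 1*(-237)) = -(1 - 1*(-237))/14 = -(1 + 237)/14 = -1/14*238 = -17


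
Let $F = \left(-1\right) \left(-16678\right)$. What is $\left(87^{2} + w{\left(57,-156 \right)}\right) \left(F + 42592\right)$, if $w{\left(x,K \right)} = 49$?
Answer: $451518860$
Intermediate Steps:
$F = 16678$
$\left(87^{2} + w{\left(57,-156 \right)}\right) \left(F + 42592\right) = \left(87^{2} + 49\right) \left(16678 + 42592\right) = \left(7569 + 49\right) 59270 = 7618 \cdot 59270 = 451518860$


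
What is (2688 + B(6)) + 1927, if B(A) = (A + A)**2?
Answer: 4759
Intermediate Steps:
B(A) = 4*A**2 (B(A) = (2*A)**2 = 4*A**2)
(2688 + B(6)) + 1927 = (2688 + 4*6**2) + 1927 = (2688 + 4*36) + 1927 = (2688 + 144) + 1927 = 2832 + 1927 = 4759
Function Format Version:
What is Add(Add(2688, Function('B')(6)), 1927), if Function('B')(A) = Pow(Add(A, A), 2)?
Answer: 4759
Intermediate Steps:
Function('B')(A) = Mul(4, Pow(A, 2)) (Function('B')(A) = Pow(Mul(2, A), 2) = Mul(4, Pow(A, 2)))
Add(Add(2688, Function('B')(6)), 1927) = Add(Add(2688, Mul(4, Pow(6, 2))), 1927) = Add(Add(2688, Mul(4, 36)), 1927) = Add(Add(2688, 144), 1927) = Add(2832, 1927) = 4759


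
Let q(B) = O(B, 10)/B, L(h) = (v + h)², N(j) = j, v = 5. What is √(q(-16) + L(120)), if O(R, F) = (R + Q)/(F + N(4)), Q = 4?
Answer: √12250042/28 ≈ 125.00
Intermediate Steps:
O(R, F) = (4 + R)/(4 + F) (O(R, F) = (R + 4)/(F + 4) = (4 + R)/(4 + F))
L(h) = (5 + h)²
q(B) = (2/7 + B/14)/B (q(B) = ((4 + B)/(4 + 10))/B = ((4 + B)/14)/B = (2/7 + B/14)/B)
√(q(-16) + L(120)) = √((1/14)*(4 - 16)/(-16) + (5 + 120)²) = √((1/14)*(-1/16)*(-12) + 125²) = √(3/56 + 15625) = √(875003/56) = √12250042/28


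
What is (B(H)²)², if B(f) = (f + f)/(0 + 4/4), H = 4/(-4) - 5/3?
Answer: 65536/81 ≈ 809.09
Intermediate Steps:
H = -8/3 (H = 4*(-¼) - 5*⅓ = -1 - 5/3 = -8/3 ≈ -2.6667)
B(f) = 2*f (B(f) = (2*f)/(0 + 4*(¼)) = (2*f)/(0 + 1) = (2*f)/1 = (2*f)*1 = 2*f)
(B(H)²)² = ((2*(-8/3))²)² = ((-16/3)²)² = (256/9)² = 65536/81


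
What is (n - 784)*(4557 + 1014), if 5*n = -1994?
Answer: -32946894/5 ≈ -6.5894e+6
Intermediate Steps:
n = -1994/5 (n = (⅕)*(-1994) = -1994/5 ≈ -398.80)
(n - 784)*(4557 + 1014) = (-1994/5 - 784)*(4557 + 1014) = -5914/5*5571 = -32946894/5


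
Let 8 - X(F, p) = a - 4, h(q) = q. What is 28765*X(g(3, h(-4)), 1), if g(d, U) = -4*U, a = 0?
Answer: 345180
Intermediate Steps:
X(F, p) = 12 (X(F, p) = 8 - (0 - 4) = 8 - 1*(-4) = 8 + 4 = 12)
28765*X(g(3, h(-4)), 1) = 28765*12 = 345180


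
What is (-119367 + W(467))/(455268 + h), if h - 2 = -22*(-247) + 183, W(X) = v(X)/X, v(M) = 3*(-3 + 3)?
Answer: -39789/153629 ≈ -0.25899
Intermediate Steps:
v(M) = 0 (v(M) = 3*0 = 0)
W(X) = 0 (W(X) = 0/X = 0)
h = 5619 (h = 2 + (-22*(-247) + 183) = 2 + (5434 + 183) = 2 + 5617 = 5619)
(-119367 + W(467))/(455268 + h) = (-119367 + 0)/(455268 + 5619) = -119367/460887 = -119367*1/460887 = -39789/153629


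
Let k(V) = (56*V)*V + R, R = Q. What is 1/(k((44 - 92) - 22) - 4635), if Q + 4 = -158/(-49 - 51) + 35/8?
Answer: 200/53953391 ≈ 3.7069e-6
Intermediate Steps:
Q = 391/200 (Q = -4 + (-158/(-49 - 51) + 35/8) = -4 + (-158/(-100) + 35*(1/8)) = -4 + (-158*(-1/100) + 35/8) = -4 + (79/50 + 35/8) = -4 + 1191/200 = 391/200 ≈ 1.9550)
R = 391/200 ≈ 1.9550
k(V) = 391/200 + 56*V**2 (k(V) = (56*V)*V + 391/200 = 56*V**2 + 391/200 = 391/200 + 56*V**2)
1/(k((44 - 92) - 22) - 4635) = 1/((391/200 + 56*((44 - 92) - 22)**2) - 4635) = 1/((391/200 + 56*(-48 - 22)**2) - 4635) = 1/((391/200 + 56*(-70)**2) - 4635) = 1/((391/200 + 56*4900) - 4635) = 1/((391/200 + 274400) - 4635) = 1/(54880391/200 - 4635) = 1/(53953391/200) = 200/53953391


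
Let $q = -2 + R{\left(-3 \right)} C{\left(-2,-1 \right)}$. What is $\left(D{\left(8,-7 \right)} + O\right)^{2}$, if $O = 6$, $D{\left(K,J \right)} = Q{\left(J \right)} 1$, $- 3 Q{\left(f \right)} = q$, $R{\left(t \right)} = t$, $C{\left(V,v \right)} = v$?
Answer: $\frac{289}{9} \approx 32.111$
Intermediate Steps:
$q = 1$ ($q = -2 - -3 = -2 + 3 = 1$)
$Q{\left(f \right)} = - \frac{1}{3}$ ($Q{\left(f \right)} = \left(- \frac{1}{3}\right) 1 = - \frac{1}{3}$)
$D{\left(K,J \right)} = - \frac{1}{3}$ ($D{\left(K,J \right)} = \left(- \frac{1}{3}\right) 1 = - \frac{1}{3}$)
$\left(D{\left(8,-7 \right)} + O\right)^{2} = \left(- \frac{1}{3} + 6\right)^{2} = \left(\frac{17}{3}\right)^{2} = \frac{289}{9}$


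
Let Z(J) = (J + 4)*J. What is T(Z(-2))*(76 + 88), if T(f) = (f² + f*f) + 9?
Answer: 6724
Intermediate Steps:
Z(J) = J*(4 + J) (Z(J) = (4 + J)*J = J*(4 + J))
T(f) = 9 + 2*f² (T(f) = (f² + f²) + 9 = 2*f² + 9 = 9 + 2*f²)
T(Z(-2))*(76 + 88) = (9 + 2*(-2*(4 - 2))²)*(76 + 88) = (9 + 2*(-2*2)²)*164 = (9 + 2*(-4)²)*164 = (9 + 2*16)*164 = (9 + 32)*164 = 41*164 = 6724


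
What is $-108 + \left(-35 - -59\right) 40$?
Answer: $852$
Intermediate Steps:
$-108 + \left(-35 - -59\right) 40 = -108 + \left(-35 + 59\right) 40 = -108 + 24 \cdot 40 = -108 + 960 = 852$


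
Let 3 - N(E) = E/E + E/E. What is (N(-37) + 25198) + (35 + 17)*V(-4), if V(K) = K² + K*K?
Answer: 26863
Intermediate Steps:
V(K) = 2*K² (V(K) = K² + K² = 2*K²)
N(E) = 1 (N(E) = 3 - (E/E + E/E) = 3 - (1 + 1) = 3 - 1*2 = 3 - 2 = 1)
(N(-37) + 25198) + (35 + 17)*V(-4) = (1 + 25198) + (35 + 17)*(2*(-4)²) = 25199 + 52*(2*16) = 25199 + 52*32 = 25199 + 1664 = 26863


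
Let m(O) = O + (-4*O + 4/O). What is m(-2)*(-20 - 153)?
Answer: -692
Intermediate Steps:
m(O) = -3*O + 4/O
m(-2)*(-20 - 153) = (-3*(-2) + 4/(-2))*(-20 - 153) = (6 + 4*(-1/2))*(-173) = (6 - 2)*(-173) = 4*(-173) = -692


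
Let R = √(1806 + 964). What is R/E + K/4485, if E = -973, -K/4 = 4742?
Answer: -18968/4485 - √2770/973 ≈ -4.2833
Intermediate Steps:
K = -18968 (K = -4*4742 = -18968)
R = √2770 ≈ 52.631
R/E + K/4485 = √2770/(-973) - 18968/4485 = √2770*(-1/973) - 18968*1/4485 = -√2770/973 - 18968/4485 = -18968/4485 - √2770/973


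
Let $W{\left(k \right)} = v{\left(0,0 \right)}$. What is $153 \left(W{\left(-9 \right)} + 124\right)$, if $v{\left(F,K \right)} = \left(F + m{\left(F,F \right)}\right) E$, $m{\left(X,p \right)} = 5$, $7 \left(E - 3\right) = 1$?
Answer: $\frac{149634}{7} \approx 21376.0$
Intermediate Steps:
$E = \frac{22}{7}$ ($E = 3 + \frac{1}{7} \cdot 1 = 3 + \frac{1}{7} = \frac{22}{7} \approx 3.1429$)
$v{\left(F,K \right)} = \frac{110}{7} + \frac{22 F}{7}$ ($v{\left(F,K \right)} = \left(F + 5\right) \frac{22}{7} = \left(5 + F\right) \frac{22}{7} = \frac{110}{7} + \frac{22 F}{7}$)
$W{\left(k \right)} = \frac{110}{7}$ ($W{\left(k \right)} = \frac{110}{7} + \frac{22}{7} \cdot 0 = \frac{110}{7} + 0 = \frac{110}{7}$)
$153 \left(W{\left(-9 \right)} + 124\right) = 153 \left(\frac{110}{7} + 124\right) = 153 \cdot \frac{978}{7} = \frac{149634}{7}$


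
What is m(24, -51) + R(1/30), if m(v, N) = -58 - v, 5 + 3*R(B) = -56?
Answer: -307/3 ≈ -102.33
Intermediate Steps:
R(B) = -61/3 (R(B) = -5/3 + (⅓)*(-56) = -5/3 - 56/3 = -61/3)
m(24, -51) + R(1/30) = (-58 - 1*24) - 61/3 = (-58 - 24) - 61/3 = -82 - 61/3 = -307/3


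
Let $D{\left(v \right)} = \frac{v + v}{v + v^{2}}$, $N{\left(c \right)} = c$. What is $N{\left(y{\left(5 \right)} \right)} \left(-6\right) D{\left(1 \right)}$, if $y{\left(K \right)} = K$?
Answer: $-30$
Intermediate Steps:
$D{\left(v \right)} = \frac{2 v}{v + v^{2}}$
$N{\left(y{\left(5 \right)} \right)} \left(-6\right) D{\left(1 \right)} = 5 \left(-6\right) \frac{2}{1 + 1} = - 30 \cdot \frac{2}{2} = - 30 \cdot 2 \cdot \frac{1}{2} = \left(-30\right) 1 = -30$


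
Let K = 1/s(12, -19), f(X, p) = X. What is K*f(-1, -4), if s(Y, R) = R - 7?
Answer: 1/26 ≈ 0.038462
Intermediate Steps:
s(Y, R) = -7 + R
K = -1/26 (K = 1/(-7 - 19) = 1/(-26) = -1/26 ≈ -0.038462)
K*f(-1, -4) = -1/26*(-1) = 1/26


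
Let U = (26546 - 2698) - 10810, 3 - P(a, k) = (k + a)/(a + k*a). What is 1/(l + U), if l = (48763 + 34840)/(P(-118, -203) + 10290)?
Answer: 245344269/3200791340330 ≈ 7.6651e-5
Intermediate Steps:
P(a, k) = 3 - (a + k)/(a + a*k) (P(a, k) = 3 - (k + a)/(a + k*a) = 3 - (a + k)/(a + a*k))
l = 1992761108/245344269 (l = (48763 + 34840)/((-1*(-203) + 2*(-118) + 3*(-118)*(-203))/((-118)*(1 - 203)) + 10290) = 83603/(-1/118*(203 - 236 + 71862)/(-202) + 10290) = 83603/(-1/118*(-1/202)*71829 + 10290) = 83603/(71829/23836 + 10290) = 83603/(245344269/23836) = 83603*(23836/245344269) = 1992761108/245344269 ≈ 8.1223)
U = 13038 (U = 23848 - 10810 = 13038)
1/(l + U) = 1/(1992761108/245344269 + 13038) = 1/(3200791340330/245344269) = 245344269/3200791340330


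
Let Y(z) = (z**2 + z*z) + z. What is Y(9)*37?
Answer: 6327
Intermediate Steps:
Y(z) = z + 2*z**2 (Y(z) = (z**2 + z**2) + z = 2*z**2 + z = z + 2*z**2)
Y(9)*37 = (9*(1 + 2*9))*37 = (9*(1 + 18))*37 = (9*19)*37 = 171*37 = 6327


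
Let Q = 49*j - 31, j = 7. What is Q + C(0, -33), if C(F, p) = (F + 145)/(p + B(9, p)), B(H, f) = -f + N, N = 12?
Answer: 3889/12 ≈ 324.08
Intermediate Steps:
B(H, f) = 12 - f (B(H, f) = -f + 12 = 12 - f)
Q = 312 (Q = 49*7 - 31 = 343 - 31 = 312)
C(F, p) = 145/12 + F/12 (C(F, p) = (F + 145)/(p + (12 - p)) = (145 + F)/12 = (145 + F)*(1/12) = 145/12 + F/12)
Q + C(0, -33) = 312 + (145/12 + (1/12)*0) = 312 + (145/12 + 0) = 312 + 145/12 = 3889/12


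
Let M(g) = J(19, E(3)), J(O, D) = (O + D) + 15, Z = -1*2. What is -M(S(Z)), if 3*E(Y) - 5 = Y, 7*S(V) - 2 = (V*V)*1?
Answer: -110/3 ≈ -36.667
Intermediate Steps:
Z = -2
S(V) = 2/7 + V²/7 (S(V) = 2/7 + ((V*V)*1)/7 = 2/7 + (V²*1)/7 = 2/7 + V²/7)
E(Y) = 5/3 + Y/3
J(O, D) = 15 + D + O (J(O, D) = (D + O) + 15 = 15 + D + O)
M(g) = 110/3 (M(g) = 15 + (5/3 + (⅓)*3) + 19 = 15 + (5/3 + 1) + 19 = 15 + 8/3 + 19 = 110/3)
-M(S(Z)) = -1*110/3 = -110/3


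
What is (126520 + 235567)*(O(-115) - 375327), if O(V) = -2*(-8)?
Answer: -135895234057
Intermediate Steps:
O(V) = 16
(126520 + 235567)*(O(-115) - 375327) = (126520 + 235567)*(16 - 375327) = 362087*(-375311) = -135895234057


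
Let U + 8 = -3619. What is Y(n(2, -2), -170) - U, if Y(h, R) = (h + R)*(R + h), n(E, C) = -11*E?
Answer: 40491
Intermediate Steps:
U = -3627 (U = -8 - 3619 = -3627)
Y(h, R) = (R + h)**2 (Y(h, R) = (R + h)*(R + h) = (R + h)**2)
Y(n(2, -2), -170) - U = (-170 - 11*2)**2 - 1*(-3627) = (-170 - 22)**2 + 3627 = (-192)**2 + 3627 = 36864 + 3627 = 40491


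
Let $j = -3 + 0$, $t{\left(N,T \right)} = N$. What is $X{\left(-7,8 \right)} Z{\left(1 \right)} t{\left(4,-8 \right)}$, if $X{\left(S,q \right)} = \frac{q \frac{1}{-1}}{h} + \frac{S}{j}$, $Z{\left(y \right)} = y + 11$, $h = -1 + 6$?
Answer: $\frac{176}{5} \approx 35.2$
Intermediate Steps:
$h = 5$
$Z{\left(y \right)} = 11 + y$
$j = -3$
$X{\left(S,q \right)} = - \frac{S}{3} - \frac{q}{5}$ ($X{\left(S,q \right)} = \frac{q \frac{1}{-1}}{5} + \frac{S}{-3} = q \left(-1\right) \frac{1}{5} + S \left(- \frac{1}{3}\right) = - q \frac{1}{5} - \frac{S}{3} = - \frac{q}{5} - \frac{S}{3} = - \frac{S}{3} - \frac{q}{5}$)
$X{\left(-7,8 \right)} Z{\left(1 \right)} t{\left(4,-8 \right)} = \left(\left(- \frac{1}{3}\right) \left(-7\right) - \frac{8}{5}\right) \left(11 + 1\right) 4 = \left(\frac{7}{3} - \frac{8}{5}\right) 12 \cdot 4 = \frac{11}{15} \cdot 12 \cdot 4 = \frac{44}{5} \cdot 4 = \frac{176}{5}$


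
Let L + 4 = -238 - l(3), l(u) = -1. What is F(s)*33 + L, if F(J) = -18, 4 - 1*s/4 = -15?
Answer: -835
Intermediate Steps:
s = 76 (s = 16 - 4*(-15) = 16 + 60 = 76)
L = -241 (L = -4 + (-238 - 1*(-1)) = -4 + (-238 + 1) = -4 - 237 = -241)
F(s)*33 + L = -18*33 - 241 = -594 - 241 = -835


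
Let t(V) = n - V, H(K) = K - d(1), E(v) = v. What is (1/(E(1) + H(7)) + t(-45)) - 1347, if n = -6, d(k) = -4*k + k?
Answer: -14387/11 ≈ -1307.9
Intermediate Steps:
d(k) = -3*k
H(K) = 3 + K (H(K) = K - (-3) = K - 1*(-3) = K + 3 = 3 + K)
t(V) = -6 - V
(1/(E(1) + H(7)) + t(-45)) - 1347 = (1/(1 + (3 + 7)) + (-6 - 1*(-45))) - 1347 = (1/(1 + 10) + (-6 + 45)) - 1347 = (1/11 + 39) - 1347 = 430/11 - 1347 = -14387/11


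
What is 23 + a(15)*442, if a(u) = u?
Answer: 6653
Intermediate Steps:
23 + a(15)*442 = 23 + 15*442 = 23 + 6630 = 6653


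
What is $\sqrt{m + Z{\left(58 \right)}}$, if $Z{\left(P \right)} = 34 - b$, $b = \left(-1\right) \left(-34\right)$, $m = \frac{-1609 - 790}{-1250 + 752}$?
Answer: $\frac{\sqrt{1194702}}{498} \approx 2.1948$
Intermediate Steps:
$m = \frac{2399}{498}$ ($m = - \frac{2399}{-498} = \left(-2399\right) \left(- \frac{1}{498}\right) = \frac{2399}{498} \approx 4.8173$)
$b = 34$
$Z{\left(P \right)} = 0$ ($Z{\left(P \right)} = 34 - 34 = 0$)
$\sqrt{m + Z{\left(58 \right)}} = \sqrt{\frac{2399}{498} + 0} = \sqrt{\frac{2399}{498}} = \frac{\sqrt{1194702}}{498}$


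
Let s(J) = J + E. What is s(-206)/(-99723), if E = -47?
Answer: 253/99723 ≈ 0.0025370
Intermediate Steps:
s(J) = -47 + J (s(J) = J - 47 = -47 + J)
s(-206)/(-99723) = (-47 - 206)/(-99723) = -253*(-1/99723) = 253/99723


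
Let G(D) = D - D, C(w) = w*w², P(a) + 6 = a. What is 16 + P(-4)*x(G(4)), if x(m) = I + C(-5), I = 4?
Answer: 1226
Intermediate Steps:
P(a) = -6 + a
C(w) = w³
G(D) = 0
x(m) = -121 (x(m) = 4 + (-5)³ = 4 - 125 = -121)
16 + P(-4)*x(G(4)) = 16 + (-6 - 4)*(-121) = 16 - 10*(-121) = 16 + 1210 = 1226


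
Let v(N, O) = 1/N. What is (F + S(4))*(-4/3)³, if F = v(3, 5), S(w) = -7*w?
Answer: 5312/81 ≈ 65.580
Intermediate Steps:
F = ⅓ (F = 1/3 = ⅓ ≈ 0.33333)
(F + S(4))*(-4/3)³ = (⅓ - 7*4)*(-4/3)³ = (⅓ - 28)*(-4*⅓)³ = -83*(-4/3)³/3 = -83/3*(-64/27) = 5312/81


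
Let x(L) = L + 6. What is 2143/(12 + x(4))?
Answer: 2143/22 ≈ 97.409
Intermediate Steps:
x(L) = 6 + L
2143/(12 + x(4)) = 2143/(12 + (6 + 4)) = 2143/(12 + 10) = 2143/22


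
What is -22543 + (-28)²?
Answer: -21759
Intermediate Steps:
-22543 + (-28)² = -22543 + 784 = -21759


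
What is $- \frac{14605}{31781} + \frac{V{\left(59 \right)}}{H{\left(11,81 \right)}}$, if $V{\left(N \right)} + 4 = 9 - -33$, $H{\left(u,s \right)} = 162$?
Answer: $- \frac{579166}{2574261} \approx -0.22498$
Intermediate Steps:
$V{\left(N \right)} = 38$ ($V{\left(N \right)} = -4 + \left(9 - -33\right) = -4 + \left(9 + 33\right) = -4 + 42 = 38$)
$- \frac{14605}{31781} + \frac{V{\left(59 \right)}}{H{\left(11,81 \right)}} = - \frac{14605}{31781} + \frac{38}{162} = \left(-14605\right) \frac{1}{31781} + 38 \cdot \frac{1}{162} = - \frac{14605}{31781} + \frac{19}{81} = - \frac{579166}{2574261}$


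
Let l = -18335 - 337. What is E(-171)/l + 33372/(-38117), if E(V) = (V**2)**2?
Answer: -10864011140487/237240208 ≈ -45793.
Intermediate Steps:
l = -18672
E(V) = V**4
E(-171)/l + 33372/(-38117) = (-171)**4/(-18672) + 33372/(-38117) = 855036081*(-1/18672) + 33372*(-1/38117) = -285012027/6224 - 33372/38117 = -10864011140487/237240208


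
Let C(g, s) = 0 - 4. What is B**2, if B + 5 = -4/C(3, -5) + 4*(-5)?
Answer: 576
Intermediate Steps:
C(g, s) = -4
B = -24 (B = -5 + (-4/(-4) + 4*(-5)) = -5 + (-4*(-1/4) - 20) = -5 + (1 - 20) = -5 - 19 = -24)
B**2 = (-24)**2 = 576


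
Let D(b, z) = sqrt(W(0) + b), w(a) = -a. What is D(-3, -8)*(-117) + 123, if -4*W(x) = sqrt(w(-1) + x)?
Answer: 123 - 117*I*sqrt(13)/2 ≈ 123.0 - 210.92*I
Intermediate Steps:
W(x) = -sqrt(1 + x)/4 (W(x) = -sqrt(-1*(-1) + x)/4 = -sqrt(1 + x)/4)
D(b, z) = sqrt(-1/4 + b) (D(b, z) = sqrt(-sqrt(1 + 0)/4 + b) = sqrt(-sqrt(1)/4 + b) = sqrt(-1/4*1 + b) = sqrt(-1/4 + b))
D(-3, -8)*(-117) + 123 = (sqrt(-1 + 4*(-3))/2)*(-117) + 123 = (sqrt(-1 - 12)/2)*(-117) + 123 = (sqrt(-13)/2)*(-117) + 123 = ((I*sqrt(13))/2)*(-117) + 123 = (I*sqrt(13)/2)*(-117) + 123 = -117*I*sqrt(13)/2 + 123 = 123 - 117*I*sqrt(13)/2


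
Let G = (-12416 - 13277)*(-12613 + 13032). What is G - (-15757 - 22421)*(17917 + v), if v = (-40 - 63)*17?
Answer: 606420181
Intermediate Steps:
v = -1751 (v = -103*17 = -1751)
G = -10765367 (G = -25693*419 = -10765367)
G - (-15757 - 22421)*(17917 + v) = -10765367 - (-15757 - 22421)*(17917 - 1751) = -10765367 - (-38178)*16166 = -10765367 - 1*(-617185548) = -10765367 + 617185548 = 606420181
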